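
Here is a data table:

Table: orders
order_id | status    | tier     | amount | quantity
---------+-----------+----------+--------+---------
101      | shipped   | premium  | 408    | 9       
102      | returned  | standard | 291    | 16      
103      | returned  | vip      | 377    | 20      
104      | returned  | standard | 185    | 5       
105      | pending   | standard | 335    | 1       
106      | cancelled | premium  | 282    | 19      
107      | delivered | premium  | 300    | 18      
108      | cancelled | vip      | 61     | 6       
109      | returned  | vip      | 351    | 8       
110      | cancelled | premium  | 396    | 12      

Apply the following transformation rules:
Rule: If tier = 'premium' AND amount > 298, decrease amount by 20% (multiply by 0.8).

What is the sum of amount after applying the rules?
2765.2

Step 1: Find records where tier = 'premium' AND amount > 298
Step 2: 3 records match, summing to 1104
Step 3: After multiplier: 1104 × 0.8 = 883.2
Step 4: Unaffected records sum: 1882
Step 5: Final sum = 883.2 + 1882 = 2765.2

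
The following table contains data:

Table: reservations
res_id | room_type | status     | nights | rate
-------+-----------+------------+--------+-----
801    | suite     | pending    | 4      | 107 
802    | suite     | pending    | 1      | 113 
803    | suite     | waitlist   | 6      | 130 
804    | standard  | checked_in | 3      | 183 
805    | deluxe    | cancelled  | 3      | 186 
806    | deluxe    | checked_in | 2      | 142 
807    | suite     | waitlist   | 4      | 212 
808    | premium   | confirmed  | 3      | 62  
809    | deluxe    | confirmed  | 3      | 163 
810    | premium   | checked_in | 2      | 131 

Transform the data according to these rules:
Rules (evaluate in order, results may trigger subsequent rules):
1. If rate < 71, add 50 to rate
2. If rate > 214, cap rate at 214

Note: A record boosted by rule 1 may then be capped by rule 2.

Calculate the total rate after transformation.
1479

Step 1: Apply rule 1 to records with rate < 71
  - 1 records get bonus of 50
  - Of these, 0 records then exceed 214 and get capped
Step 2: Apply rule 2 to records with rate > 214
  - 0 records (original) are capped
Step 3: Calculate final sum = 1479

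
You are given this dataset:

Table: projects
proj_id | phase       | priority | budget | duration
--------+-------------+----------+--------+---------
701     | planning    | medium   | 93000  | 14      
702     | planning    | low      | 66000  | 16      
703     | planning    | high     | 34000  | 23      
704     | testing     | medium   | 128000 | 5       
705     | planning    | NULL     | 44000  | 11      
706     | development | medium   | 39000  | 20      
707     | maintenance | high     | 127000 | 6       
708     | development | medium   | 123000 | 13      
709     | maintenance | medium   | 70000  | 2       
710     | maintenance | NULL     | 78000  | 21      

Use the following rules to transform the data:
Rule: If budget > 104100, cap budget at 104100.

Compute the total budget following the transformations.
736300

Step 1: 3 records have budget > 104100
Step 2: These records originally summed to 378000
Step 3: After capping: 3 × 104100 = 312300
Step 4: Unaffected records sum: 424000
Step 5: Final sum = 312300 + 424000 = 736300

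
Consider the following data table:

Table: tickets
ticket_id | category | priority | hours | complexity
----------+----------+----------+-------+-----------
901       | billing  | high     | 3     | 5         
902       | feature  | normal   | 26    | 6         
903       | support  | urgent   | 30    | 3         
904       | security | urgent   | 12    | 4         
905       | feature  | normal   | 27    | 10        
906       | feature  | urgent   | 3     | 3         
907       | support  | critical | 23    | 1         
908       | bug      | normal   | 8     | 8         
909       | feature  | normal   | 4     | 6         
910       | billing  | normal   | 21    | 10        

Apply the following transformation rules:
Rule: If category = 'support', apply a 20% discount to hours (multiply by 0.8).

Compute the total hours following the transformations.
146.4

Step 1: Records with category = 'support' have total hours = 53
Step 2: Apply multiplier: 53 × 0.8 = 42.4
Step 3: Other records total: 104
Step 4: Final sum = 42.4 + 104 = 146.4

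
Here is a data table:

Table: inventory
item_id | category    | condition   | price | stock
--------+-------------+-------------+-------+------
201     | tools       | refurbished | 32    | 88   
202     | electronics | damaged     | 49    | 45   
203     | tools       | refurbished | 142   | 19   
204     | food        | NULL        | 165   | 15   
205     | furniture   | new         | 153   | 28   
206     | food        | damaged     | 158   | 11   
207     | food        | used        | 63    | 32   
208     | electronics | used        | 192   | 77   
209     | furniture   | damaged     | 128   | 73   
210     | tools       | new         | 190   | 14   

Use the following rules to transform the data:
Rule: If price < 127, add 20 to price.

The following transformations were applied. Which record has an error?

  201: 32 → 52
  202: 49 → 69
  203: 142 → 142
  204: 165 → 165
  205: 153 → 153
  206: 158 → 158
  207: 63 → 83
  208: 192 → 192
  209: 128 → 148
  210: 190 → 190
Record 209 has an error. The correct transformed value should be 128, not 148.

Step 1: Check each record against the rule
Step 2: Record 209 has price = 128
Step 3: Since 128 >= 127, the bonus should not have been applied
Step 4: Correct value = 128, but claimed value = 148
Conclusion: Record 209 has the error.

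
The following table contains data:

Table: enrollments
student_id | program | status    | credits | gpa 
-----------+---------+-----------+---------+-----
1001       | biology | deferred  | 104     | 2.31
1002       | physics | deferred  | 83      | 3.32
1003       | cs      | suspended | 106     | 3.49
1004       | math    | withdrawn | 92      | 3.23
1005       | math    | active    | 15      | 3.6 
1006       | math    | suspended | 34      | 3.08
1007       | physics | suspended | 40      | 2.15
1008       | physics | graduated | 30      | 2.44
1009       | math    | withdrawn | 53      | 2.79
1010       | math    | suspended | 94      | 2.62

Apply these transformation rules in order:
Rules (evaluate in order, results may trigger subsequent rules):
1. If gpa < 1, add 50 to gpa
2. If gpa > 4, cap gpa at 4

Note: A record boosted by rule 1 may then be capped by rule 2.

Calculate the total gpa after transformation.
29.03

Step 1: Apply rule 1 to records with gpa < 1
  - 0 records get bonus of 50
  - Of these, 0 records then exceed 4 and get capped
Step 2: Apply rule 2 to records with gpa > 4
  - 0 records (original) are capped
Step 3: Calculate final sum = 29.03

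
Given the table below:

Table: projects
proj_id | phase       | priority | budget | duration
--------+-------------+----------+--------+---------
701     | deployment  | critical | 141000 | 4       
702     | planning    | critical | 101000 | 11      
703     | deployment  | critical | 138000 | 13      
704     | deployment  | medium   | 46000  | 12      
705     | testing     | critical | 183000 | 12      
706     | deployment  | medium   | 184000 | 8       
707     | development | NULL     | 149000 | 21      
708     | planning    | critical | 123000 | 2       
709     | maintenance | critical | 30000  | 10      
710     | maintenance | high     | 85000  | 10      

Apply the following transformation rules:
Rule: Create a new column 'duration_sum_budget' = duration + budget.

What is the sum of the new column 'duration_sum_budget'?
1180103

Step 1: For each record, compute duration + budget
Example calculations:
  4 + 141000 = 141004
  11 + 101000 = 101011
  13 + 138000 = 138013
  ...
Step 2: Sum all derived values
Step 3: Total = 1180103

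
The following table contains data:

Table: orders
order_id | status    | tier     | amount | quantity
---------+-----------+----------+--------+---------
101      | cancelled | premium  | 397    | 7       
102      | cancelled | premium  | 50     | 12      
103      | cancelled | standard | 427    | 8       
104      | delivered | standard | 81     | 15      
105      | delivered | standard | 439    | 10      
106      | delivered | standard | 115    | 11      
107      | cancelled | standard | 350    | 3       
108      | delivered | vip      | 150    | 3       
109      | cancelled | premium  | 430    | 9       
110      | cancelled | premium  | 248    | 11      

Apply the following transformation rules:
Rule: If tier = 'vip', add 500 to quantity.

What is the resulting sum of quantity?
589

Step 1: Count records where tier = 'vip': 1
Step 2: Total bonus added: 1 × 500 = 500
Step 3: Original sum of quantity: 89
Step 4: Final sum = 89 + 500 = 589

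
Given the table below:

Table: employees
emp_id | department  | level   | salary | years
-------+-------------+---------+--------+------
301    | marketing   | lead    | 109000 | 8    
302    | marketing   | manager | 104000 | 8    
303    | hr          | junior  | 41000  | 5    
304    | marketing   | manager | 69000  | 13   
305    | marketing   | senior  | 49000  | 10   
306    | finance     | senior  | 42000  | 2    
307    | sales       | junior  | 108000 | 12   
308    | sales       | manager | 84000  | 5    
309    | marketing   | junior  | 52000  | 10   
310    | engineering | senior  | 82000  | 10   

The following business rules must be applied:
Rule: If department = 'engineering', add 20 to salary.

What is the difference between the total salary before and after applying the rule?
20

Step 1: Original sum of salary = 740000
Step 2: 1 records have department = 'engineering'
Step 3: Each affected record changes by 20
Step 4: Total change = 1 × 20 = 20
Step 5: New sum = 740000 + 20 = 740020
Step 6: Difference = |740020 - 740000| = 20
        (Sum increased by 20)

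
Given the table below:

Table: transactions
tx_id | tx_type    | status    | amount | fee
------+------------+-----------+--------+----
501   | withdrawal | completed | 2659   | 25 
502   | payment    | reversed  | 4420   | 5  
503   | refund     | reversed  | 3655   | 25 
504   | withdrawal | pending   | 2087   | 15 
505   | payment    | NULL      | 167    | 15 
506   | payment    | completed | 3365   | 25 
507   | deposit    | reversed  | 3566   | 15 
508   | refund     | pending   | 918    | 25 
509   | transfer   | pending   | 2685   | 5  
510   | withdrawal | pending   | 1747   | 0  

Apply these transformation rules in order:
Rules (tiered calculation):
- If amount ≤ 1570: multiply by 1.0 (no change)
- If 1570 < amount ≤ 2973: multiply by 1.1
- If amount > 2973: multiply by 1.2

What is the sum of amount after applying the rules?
29188.0

Step 1: Tier 1 (amount ≤ 1570): 2 records, sum = 1085 × 1.0 = 1085.0
Step 2: Tier 2 (1570 < amount ≤ 2973): 4 records, sum = 9178 × 1.1 = 10095.8
Step 3: Tier 3 (amount > 2973): 4 records, sum = 15006 × 1.2 = 18007.2
Step 4: Final sum = 1085.0 + 10095.8 + 18007.2 = 29188.0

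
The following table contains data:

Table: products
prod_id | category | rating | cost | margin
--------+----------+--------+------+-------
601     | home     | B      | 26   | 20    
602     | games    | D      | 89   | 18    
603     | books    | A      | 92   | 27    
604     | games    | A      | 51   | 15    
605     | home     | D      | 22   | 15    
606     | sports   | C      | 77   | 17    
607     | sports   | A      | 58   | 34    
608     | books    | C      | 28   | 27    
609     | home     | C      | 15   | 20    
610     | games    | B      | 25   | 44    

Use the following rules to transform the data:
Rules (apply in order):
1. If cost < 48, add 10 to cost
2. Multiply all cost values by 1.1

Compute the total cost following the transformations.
586.3

Step 1: Apply Rule 1 - Add 10 to records with cost < 48
  - 5 records affected: 116 + (5 × 10) = 166
  - Unaffected records: 367
  - Sum after Rule 1: 533
Step 2: Apply Rule 2 - Multiply all by 1.1
  - 533 × 1.1 = 586.3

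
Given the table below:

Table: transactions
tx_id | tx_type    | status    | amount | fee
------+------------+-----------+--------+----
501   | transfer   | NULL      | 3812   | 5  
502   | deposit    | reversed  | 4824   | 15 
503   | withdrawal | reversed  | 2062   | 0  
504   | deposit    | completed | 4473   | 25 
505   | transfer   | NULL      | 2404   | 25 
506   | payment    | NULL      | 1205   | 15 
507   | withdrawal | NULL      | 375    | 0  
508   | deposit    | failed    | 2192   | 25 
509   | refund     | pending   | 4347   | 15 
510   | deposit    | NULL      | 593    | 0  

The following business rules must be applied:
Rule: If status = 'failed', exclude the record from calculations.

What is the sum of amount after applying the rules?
24095

Step 1: Identify records where status = 'failed'
Step 2: The excluded records sum to 2192
Step 3: Original total amount = 26287
Step 4: Remaining total = 26287 - 2192 = 24095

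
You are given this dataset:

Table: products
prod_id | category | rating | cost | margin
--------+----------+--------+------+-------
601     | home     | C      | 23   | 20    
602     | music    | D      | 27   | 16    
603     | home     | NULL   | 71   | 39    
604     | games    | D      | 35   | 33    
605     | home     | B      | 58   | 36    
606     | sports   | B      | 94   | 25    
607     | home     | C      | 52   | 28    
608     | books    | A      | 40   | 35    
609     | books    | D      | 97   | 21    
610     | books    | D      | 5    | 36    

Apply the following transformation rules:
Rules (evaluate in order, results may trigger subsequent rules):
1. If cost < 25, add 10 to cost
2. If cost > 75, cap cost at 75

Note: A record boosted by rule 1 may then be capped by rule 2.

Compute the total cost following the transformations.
481

Step 1: Apply rule 1 to records with cost < 25
  - 2 records get bonus of 10
  - Of these, 0 records then exceed 75 and get capped
Step 2: Apply rule 2 to records with cost > 75
  - 2 records (original) are capped
Step 3: Calculate final sum = 481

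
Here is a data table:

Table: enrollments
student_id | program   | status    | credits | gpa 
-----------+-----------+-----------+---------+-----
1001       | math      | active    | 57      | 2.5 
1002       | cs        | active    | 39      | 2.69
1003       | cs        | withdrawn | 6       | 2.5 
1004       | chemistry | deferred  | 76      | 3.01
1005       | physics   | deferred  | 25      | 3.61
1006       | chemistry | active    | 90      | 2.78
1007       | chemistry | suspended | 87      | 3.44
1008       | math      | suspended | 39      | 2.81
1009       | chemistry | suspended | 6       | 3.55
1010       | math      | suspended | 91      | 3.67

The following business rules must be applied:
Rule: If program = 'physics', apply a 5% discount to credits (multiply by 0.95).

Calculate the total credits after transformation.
514.75

Step 1: Records with program = 'physics' have total credits = 25
Step 2: Apply multiplier: 25 × 0.95 = 23.75
Step 3: Other records total: 491
Step 4: Final sum = 23.75 + 491 = 514.75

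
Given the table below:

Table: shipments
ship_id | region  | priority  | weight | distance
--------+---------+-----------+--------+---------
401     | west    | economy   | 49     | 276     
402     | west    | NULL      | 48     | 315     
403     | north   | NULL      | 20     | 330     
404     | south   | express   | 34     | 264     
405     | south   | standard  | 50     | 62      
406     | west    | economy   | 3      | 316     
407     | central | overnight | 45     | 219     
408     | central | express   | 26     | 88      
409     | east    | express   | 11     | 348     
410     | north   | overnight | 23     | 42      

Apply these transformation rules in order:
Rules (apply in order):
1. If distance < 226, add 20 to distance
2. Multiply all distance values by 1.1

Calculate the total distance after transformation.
2574.0

Step 1: Apply Rule 1 - Add 20 to records with distance < 226
  - 4 records affected: 411 + (4 × 20) = 491
  - Unaffected records: 1849
  - Sum after Rule 1: 2340
Step 2: Apply Rule 2 - Multiply all by 1.1
  - 2340 × 1.1 = 2574.0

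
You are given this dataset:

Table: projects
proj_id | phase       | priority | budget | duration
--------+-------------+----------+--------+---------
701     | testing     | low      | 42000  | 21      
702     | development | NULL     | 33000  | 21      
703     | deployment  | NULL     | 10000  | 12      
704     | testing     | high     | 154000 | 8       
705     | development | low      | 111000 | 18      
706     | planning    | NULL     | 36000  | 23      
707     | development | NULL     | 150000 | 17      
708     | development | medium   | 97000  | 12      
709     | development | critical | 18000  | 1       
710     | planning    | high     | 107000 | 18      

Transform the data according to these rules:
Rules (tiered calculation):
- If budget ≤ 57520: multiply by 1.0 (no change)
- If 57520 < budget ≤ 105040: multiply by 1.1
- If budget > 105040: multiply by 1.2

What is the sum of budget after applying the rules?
872100.0

Step 1: Tier 1 (budget ≤ 57520): 5 records, sum = 139000 × 1.0 = 139000.0
Step 2: Tier 2 (57520 < budget ≤ 105040): 1 records, sum = 97000 × 1.1 = 106700.0
Step 3: Tier 3 (budget > 105040): 4 records, sum = 522000 × 1.2 = 626400.0
Step 4: Final sum = 139000.0 + 106700.0 + 626400.0 = 872100.0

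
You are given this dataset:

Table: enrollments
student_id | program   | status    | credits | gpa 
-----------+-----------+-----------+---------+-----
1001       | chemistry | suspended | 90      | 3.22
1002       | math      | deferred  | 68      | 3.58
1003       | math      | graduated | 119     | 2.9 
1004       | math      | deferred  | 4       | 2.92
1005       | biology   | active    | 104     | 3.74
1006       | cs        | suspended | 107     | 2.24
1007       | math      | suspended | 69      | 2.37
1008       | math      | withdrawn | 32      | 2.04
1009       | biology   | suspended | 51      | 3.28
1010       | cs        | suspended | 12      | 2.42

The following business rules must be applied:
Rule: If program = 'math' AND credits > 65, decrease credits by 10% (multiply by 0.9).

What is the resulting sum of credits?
630.4

Step 1: Find records where program = 'math' AND credits > 65
Step 2: 3 records match, summing to 256
Step 3: After multiplier: 256 × 0.9 = 230.4
Step 4: Unaffected records sum: 400
Step 5: Final sum = 230.4 + 400 = 630.4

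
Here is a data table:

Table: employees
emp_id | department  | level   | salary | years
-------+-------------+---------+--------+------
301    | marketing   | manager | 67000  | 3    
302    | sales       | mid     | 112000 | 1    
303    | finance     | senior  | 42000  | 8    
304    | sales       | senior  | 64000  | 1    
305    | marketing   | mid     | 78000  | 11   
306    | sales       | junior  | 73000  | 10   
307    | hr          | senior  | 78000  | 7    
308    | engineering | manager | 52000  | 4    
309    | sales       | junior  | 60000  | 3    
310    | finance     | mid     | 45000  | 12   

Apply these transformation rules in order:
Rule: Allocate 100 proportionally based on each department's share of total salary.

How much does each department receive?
engineering: 7.75, finance: 12.97, hr: 11.62, marketing: 21.61, sales: 46.05

Step 1: Calculate total salary = 671000
Step 2: Calculate each department's proportion:
  engineering: 52000/671000 = 7.75% → 7.75
  finance: 87000/671000 = 12.97% → 12.97
  hr: 78000/671000 = 11.62% → 11.62
  marketing: 145000/671000 = 21.61% → 21.61
  sales: 309000/671000 = 46.05% → 46.05
Step 3: Verify: sum of allocations ≈ 100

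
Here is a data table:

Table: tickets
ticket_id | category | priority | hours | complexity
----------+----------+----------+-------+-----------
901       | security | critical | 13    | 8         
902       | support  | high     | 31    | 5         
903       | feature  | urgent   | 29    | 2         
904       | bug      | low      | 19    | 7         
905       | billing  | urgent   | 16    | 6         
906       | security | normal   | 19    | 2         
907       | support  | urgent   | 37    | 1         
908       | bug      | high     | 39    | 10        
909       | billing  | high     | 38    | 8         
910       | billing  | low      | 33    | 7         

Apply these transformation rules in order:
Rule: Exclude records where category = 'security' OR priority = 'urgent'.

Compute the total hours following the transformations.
160

Step 1: Find records where category = 'security' OR priority = 'urgent'
Step 2: 5 records match, summing to 114
Step 3: Original sum: 274
Step 4: Remaining sum = 274 - 114 = 160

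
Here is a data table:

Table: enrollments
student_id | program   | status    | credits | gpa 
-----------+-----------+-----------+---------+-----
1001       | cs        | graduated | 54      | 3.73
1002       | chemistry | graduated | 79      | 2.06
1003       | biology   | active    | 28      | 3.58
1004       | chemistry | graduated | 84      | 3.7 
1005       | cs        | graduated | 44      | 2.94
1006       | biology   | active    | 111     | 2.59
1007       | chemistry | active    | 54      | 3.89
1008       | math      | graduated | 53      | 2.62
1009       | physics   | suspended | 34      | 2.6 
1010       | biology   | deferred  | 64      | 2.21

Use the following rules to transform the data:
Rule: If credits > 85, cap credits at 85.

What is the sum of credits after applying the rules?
579

Step 1: 1 records have credits > 85
Step 2: These records originally summed to 111
Step 3: After capping: 1 × 85 = 85
Step 4: Unaffected records sum: 494
Step 5: Final sum = 85 + 494 = 579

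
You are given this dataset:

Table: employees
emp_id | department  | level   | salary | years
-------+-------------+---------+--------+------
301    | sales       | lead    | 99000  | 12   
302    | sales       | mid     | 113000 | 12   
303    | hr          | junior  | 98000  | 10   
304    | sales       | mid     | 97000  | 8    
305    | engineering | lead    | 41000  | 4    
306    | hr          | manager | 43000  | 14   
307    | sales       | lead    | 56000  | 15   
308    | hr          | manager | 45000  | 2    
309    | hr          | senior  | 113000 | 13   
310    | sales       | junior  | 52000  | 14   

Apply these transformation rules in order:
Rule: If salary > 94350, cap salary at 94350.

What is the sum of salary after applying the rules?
708750

Step 1: 5 records have salary > 94350
Step 2: These records originally summed to 520000
Step 3: After capping: 5 × 94350 = 471750
Step 4: Unaffected records sum: 237000
Step 5: Final sum = 471750 + 237000 = 708750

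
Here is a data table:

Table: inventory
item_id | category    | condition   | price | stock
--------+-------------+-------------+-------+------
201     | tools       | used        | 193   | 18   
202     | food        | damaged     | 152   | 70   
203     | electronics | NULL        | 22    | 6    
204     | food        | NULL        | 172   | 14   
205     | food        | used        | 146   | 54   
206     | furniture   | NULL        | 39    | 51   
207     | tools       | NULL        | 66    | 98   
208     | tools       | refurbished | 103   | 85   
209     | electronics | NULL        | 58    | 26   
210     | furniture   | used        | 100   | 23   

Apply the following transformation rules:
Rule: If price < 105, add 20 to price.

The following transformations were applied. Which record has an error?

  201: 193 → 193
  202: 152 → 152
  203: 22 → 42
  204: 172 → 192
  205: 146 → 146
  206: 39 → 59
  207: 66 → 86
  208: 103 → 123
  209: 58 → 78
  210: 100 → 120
Record 204 has an error. The correct transformed value should be 172, not 192.

Step 1: Check each record against the rule
Step 2: Record 204 has price = 172
Step 3: Since 172 >= 105, the bonus should not have been applied
Step 4: Correct value = 172, but claimed value = 192
Conclusion: Record 204 has the error.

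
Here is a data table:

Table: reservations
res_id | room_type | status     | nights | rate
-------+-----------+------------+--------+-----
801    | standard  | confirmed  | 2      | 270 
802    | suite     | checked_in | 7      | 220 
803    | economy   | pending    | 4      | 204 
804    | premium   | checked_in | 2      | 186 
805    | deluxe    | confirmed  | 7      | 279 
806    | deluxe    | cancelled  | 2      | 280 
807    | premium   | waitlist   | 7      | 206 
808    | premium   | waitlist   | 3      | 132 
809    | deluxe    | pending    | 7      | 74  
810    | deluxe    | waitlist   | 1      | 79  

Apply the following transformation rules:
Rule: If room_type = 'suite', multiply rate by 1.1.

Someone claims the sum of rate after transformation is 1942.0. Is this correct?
No, the correct result is 1952.0.

Step 1: Calculate the correct sum after transformation
Step 2: Apply multiplier 1.1 to records where room_type = 'suite'
Step 3: Correct result = 1952.0
Step 4: Claimed result = 1942.0
Step 5: 1952.0 ≠ 1942.0
Conclusion: The claimed result is incorrect. The correct answer is 1952.0.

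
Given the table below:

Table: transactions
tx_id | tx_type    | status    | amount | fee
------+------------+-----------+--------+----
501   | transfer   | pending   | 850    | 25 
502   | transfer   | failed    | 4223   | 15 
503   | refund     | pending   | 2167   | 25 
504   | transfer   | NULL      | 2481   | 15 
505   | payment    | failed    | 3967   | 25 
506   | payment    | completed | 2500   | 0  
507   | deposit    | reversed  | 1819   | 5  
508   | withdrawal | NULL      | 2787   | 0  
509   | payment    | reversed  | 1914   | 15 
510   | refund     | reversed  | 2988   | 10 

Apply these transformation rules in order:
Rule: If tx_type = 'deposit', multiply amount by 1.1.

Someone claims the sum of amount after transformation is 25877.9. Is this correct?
Yes, the result is correct.

Step 1: Calculate the correct sum after transformation
Step 2: Apply multiplier 1.1 to records where tx_type = 'deposit'
Step 3: Correct result = 25877.9
Step 4: Claimed result = 25877.9
Step 5: 25877.9 = 25877.9 ✓
Conclusion: The claimed result is correct.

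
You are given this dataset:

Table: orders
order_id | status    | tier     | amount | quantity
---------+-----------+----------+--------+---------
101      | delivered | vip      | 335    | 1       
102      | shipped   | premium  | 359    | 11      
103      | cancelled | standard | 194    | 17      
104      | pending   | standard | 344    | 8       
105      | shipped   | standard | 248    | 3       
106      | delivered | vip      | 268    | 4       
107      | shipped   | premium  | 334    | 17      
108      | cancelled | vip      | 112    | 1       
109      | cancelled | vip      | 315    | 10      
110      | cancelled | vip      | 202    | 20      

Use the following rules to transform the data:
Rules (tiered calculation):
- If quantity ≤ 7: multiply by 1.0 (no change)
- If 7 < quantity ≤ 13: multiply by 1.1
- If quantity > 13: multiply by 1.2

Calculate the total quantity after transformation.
105.7

Step 1: Tier 1 (quantity ≤ 7): 4 records, sum = 9 × 1.0 = 9.0
Step 2: Tier 2 (7 < quantity ≤ 13): 3 records, sum = 29 × 1.1 = 31.9
Step 3: Tier 3 (quantity > 13): 3 records, sum = 54 × 1.2 = 64.8
Step 4: Final sum = 9.0 + 31.9 + 64.8 = 105.7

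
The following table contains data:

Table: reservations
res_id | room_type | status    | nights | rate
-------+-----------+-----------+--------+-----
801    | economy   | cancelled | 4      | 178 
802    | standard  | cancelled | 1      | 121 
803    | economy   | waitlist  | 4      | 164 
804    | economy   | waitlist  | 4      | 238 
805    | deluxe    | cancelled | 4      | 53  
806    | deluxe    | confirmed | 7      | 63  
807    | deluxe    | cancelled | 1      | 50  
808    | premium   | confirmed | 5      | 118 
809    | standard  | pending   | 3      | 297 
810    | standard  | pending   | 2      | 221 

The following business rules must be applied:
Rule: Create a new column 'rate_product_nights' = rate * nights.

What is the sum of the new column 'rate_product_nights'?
5067

Step 1: For each record, compute rate * nights
Example calculations:
  178 * 4 = 712
  121 * 1 = 121
  164 * 4 = 656
  ...
Step 2: Sum all derived values
Step 3: Total = 5067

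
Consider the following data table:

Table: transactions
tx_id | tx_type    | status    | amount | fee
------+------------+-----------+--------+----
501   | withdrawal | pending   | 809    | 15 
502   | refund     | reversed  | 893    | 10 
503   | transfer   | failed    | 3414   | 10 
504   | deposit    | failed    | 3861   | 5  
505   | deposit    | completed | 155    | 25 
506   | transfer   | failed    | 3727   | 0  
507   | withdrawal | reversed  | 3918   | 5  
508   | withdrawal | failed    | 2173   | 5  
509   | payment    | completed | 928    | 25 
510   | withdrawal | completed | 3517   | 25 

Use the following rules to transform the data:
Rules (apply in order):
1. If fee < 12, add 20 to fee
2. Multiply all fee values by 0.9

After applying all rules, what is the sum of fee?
220.5

Step 1: Apply Rule 1 - Add 20 to records with fee < 12
  - 6 records affected: 35 + (6 × 20) = 155
  - Unaffected records: 90
  - Sum after Rule 1: 245
Step 2: Apply Rule 2 - Multiply all by 0.9
  - 245 × 0.9 = 220.5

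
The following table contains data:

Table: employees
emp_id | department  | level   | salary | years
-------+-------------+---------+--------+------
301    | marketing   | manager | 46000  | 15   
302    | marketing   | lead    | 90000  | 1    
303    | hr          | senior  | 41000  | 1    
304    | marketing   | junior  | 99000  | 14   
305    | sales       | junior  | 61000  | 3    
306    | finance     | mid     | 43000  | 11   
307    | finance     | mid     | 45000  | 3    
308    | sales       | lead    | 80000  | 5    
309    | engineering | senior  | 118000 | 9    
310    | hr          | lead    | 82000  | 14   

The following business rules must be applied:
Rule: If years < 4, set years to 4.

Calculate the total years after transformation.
84

Step 1: 4 records have years < 4
Step 2: These records originally summed to 8
Step 3: After setting to minimum: 4 × 4 = 16
Step 4: Unaffected records sum: 68
Step 5: Final sum = 16 + 68 = 84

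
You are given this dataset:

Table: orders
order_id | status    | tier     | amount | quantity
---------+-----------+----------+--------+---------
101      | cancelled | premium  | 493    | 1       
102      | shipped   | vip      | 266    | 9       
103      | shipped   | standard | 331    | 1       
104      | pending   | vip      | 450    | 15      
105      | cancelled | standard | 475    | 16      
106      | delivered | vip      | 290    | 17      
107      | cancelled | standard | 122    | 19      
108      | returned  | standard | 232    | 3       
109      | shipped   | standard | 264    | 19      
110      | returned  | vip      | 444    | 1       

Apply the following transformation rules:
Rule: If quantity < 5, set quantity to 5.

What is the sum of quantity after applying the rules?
115

Step 1: 4 records have quantity < 5
Step 2: These records originally summed to 6
Step 3: After setting to minimum: 4 × 5 = 20
Step 4: Unaffected records sum: 95
Step 5: Final sum = 20 + 95 = 115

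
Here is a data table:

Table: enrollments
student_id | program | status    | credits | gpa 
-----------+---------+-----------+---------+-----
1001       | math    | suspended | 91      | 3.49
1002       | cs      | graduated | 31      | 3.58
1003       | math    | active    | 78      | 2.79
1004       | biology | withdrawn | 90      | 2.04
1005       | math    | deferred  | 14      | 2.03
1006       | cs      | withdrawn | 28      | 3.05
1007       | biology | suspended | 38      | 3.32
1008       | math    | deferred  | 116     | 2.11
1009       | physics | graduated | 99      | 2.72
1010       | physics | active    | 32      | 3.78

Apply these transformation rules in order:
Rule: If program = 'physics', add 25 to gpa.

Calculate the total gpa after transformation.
78.91

Step 1: Count records where program = 'physics': 2
Step 2: Total bonus added: 2 × 25 = 50
Step 3: Original sum of gpa: 28.91
Step 4: Final sum = 28.91 + 50 = 78.91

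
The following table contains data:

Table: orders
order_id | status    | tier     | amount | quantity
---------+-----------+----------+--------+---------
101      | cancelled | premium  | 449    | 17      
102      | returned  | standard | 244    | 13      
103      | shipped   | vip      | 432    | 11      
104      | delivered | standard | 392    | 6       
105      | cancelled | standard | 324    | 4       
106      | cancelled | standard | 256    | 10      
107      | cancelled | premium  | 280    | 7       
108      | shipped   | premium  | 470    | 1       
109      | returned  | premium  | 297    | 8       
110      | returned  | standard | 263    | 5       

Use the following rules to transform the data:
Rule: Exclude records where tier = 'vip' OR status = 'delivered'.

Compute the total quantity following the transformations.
65

Step 1: Find records where tier = 'vip' OR status = 'delivered'
Step 2: 2 records match, summing to 17
Step 3: Original sum: 82
Step 4: Remaining sum = 82 - 17 = 65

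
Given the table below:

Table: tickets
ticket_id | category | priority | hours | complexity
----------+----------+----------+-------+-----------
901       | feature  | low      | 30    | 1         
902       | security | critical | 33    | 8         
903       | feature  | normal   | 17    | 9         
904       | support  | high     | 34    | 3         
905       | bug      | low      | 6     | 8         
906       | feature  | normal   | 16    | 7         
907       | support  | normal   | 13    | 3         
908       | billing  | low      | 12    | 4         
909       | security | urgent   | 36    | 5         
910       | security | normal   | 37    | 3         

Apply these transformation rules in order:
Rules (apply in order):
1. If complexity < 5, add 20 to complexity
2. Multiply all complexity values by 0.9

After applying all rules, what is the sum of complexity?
135.9

Step 1: Apply Rule 1 - Add 20 to records with complexity < 5
  - 5 records affected: 14 + (5 × 20) = 114
  - Unaffected records: 37
  - Sum after Rule 1: 151
Step 2: Apply Rule 2 - Multiply all by 0.9
  - 151 × 0.9 = 135.9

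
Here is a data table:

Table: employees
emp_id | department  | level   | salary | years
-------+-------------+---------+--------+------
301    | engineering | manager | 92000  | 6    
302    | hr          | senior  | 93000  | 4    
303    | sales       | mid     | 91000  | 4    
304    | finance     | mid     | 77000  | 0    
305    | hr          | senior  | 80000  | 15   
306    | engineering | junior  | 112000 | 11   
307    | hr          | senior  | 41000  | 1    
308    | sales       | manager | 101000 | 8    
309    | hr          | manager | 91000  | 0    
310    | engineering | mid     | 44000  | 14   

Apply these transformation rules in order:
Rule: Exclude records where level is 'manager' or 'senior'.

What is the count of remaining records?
4

Step 1: Count records to exclude
  - 3 (manager) + 3 (senior) = 6 records
Step 2: Total records: 10
Step 3: Remaining = 10 - 6 = 4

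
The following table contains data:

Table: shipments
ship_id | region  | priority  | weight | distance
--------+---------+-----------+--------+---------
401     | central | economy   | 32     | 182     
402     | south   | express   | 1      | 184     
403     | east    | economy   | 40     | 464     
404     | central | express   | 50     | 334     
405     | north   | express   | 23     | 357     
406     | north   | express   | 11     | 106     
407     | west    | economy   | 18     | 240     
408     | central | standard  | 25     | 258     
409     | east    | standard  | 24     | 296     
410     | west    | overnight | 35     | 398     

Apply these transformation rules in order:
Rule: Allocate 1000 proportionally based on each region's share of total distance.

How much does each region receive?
central: 274.57, east: 269.6, north: 164.24, south: 65.27, west: 226.32

Step 1: Calculate total distance = 2819
Step 2: Calculate each region's proportion:
  central: 774/2819 = 27.46% → 274.57
  east: 760/2819 = 26.96% → 269.6
  north: 463/2819 = 16.42% → 164.24
  south: 184/2819 = 6.53% → 65.27
  west: 638/2819 = 22.63% → 226.32
Step 3: Verify: sum of allocations ≈ 1000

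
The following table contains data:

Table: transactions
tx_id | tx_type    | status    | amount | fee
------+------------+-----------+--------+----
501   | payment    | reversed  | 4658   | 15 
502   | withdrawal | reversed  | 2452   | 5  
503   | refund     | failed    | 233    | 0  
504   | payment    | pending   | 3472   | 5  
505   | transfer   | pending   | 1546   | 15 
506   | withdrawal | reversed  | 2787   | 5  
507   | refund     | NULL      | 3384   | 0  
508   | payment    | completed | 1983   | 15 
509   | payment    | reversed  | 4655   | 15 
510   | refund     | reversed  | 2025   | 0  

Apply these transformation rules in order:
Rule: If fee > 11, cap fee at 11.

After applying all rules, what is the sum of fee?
59

Step 1: 4 records have fee > 11
Step 2: These records originally summed to 60
Step 3: After capping: 4 × 11 = 44
Step 4: Unaffected records sum: 15
Step 5: Final sum = 44 + 15 = 59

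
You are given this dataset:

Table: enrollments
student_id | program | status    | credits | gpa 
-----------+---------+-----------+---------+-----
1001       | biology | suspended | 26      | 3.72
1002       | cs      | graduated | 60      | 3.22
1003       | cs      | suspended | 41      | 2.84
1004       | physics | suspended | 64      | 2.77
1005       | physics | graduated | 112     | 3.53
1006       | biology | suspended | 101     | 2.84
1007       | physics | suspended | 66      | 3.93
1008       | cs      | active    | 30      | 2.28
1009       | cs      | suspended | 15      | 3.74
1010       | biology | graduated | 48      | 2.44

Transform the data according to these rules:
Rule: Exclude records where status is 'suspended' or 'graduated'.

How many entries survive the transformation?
1

Step 1: Count records to exclude
  - 6 (suspended) + 3 (graduated) = 9 records
Step 2: Total records: 10
Step 3: Remaining = 10 - 9 = 1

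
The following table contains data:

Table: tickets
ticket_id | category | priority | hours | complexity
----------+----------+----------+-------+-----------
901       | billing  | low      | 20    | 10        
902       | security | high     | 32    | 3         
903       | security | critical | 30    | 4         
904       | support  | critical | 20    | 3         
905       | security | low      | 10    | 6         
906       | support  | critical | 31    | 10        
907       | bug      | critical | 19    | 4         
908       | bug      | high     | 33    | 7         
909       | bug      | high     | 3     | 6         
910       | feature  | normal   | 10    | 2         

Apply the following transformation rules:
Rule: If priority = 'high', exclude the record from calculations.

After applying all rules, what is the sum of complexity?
39

Step 1: Identify records where priority = 'high'
Step 2: The excluded records sum to 16
Step 3: Original total complexity = 55
Step 4: Remaining total = 55 - 16 = 39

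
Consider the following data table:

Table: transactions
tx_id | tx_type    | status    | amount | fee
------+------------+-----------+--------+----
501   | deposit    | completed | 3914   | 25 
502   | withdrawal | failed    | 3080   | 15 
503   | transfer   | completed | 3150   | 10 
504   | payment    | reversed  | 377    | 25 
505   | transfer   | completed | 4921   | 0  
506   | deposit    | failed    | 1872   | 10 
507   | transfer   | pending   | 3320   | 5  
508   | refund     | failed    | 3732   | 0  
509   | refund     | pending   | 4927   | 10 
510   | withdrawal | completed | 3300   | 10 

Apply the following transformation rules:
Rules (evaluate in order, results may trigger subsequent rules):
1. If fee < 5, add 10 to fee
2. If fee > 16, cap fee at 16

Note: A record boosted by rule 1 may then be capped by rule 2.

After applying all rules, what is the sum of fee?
112

Step 1: Apply rule 1 to records with fee < 5
  - 2 records get bonus of 10
  - Of these, 0 records then exceed 16 and get capped
Step 2: Apply rule 2 to records with fee > 16
  - 2 records (original) are capped
Step 3: Calculate final sum = 112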